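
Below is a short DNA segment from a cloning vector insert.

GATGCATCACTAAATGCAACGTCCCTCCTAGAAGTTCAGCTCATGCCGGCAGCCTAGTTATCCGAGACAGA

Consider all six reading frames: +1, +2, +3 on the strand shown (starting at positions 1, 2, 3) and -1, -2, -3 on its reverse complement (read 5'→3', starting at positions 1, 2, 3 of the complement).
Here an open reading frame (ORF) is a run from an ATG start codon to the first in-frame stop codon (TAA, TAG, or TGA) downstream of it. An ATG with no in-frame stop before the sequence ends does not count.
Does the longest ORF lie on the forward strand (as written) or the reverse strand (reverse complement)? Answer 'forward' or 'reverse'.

forward

Reverse complement (5'→3'): TCTGTCTCGGATAACTAGGCTGCCGGCATGAGCTGAACTTCTAGGAGGGACGTTGCATTTAGTGATGCATC
Frame +1: GAT GCA TCA CTA AAT GCA ACG TCC CTC CTA GAA GTT CAG CTC ATG CCG GCA GCC TAG TTA TCC GAG ACA — ATG at 43, stop TAG at 55 → 15 nt.
Frame +2: ATG CAT CAC TAA ATG CAA CGT CCC TCC TAG AAG TTC AGC TCA TGC CGG CAG CCT AGT TAT CCG AGA CAG — ATG at 2, stop TAA at 11 → 12 nt; ATG at 14, stop TAG at 29 → 18 nt.
Frame +3: TGC ATC ACT AAA TGC AAC GTC CCT CCT AGA AGT TCA GCT CAT GCC GGC AGC CTA GTT ATC CGA GAC AGA — no ATG→stop ORF.
Frame -1: TCT GTC TCG GAT AAC TAG GCT GCC GGC ATG AGC TGA ACT TCT AGG AGG GAC GTT GCA TTT AGT GAT GCA — ATG at 28, stop TGA at 34 → 9 nt.
Frame -2: CTG TCT CGG ATA ACT AGG CTG CCG GCA TGA GCT GAA CTT CTA GGA GGG ACG TTG CAT TTA GTG ATG CAT — no ATG→stop ORF.
Frame -3: TGT CTC GGA TAA CTA GGC TGC CGG CAT GAG CTG AAC TTC TAG GAG GGA CGT TGC ATT TAG TGA TGC ATC — no ATG→stop ORF.
Forward-strand max 18 nt; reverse-strand max 9 nt. The forward strand has the longer ORF.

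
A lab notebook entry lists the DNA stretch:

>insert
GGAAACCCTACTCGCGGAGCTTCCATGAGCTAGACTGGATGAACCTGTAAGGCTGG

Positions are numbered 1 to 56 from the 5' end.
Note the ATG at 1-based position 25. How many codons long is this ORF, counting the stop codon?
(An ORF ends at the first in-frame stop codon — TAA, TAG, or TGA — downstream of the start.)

3

Codons from position 25: ATG (25–27), AGC (28–30), TAG (31–33).
TAG is the first in-frame stop; that's 3 codons including the stop.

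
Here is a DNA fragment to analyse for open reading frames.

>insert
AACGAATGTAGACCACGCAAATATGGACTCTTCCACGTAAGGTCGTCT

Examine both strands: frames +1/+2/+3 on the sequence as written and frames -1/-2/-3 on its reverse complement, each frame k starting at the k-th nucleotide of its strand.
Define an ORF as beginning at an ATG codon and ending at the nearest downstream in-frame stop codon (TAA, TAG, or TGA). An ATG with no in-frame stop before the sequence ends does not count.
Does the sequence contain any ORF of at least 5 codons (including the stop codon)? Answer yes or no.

yes

Reverse complement (5'→3'): AGACGACCTTACGTGGAAGAGTCCATATTTGCGTGGTCTACATTCGTT
Frame +1: AAC GAA TGT AGA CCA CGC AAA TAT GGA CTC TTC CAC GTA AGG TCG TCT — no ATG→stop ORF.
Frame +2: ACG AAT GTA GAC CAC GCA AAT ATG GAC TCT TCC ACG TAA GGT CGT — ATG at 23, stop TAA at 38 → 18 nt.
Frame +3: CGA ATG TAG ACC ACG CAA ATA TGG ACT CTT CCA CGT AAG GTC GTC — ATG at 6, stop TAG at 9 → 6 nt.
Frame -1: AGA CGA CCT TAC GTG GAA GAG TCC ATA TTT GCG TGG TCT ACA TTC GTT — no ATG→stop ORF.
Frame -2: GAC GAC CTT ACG TGG AAG AGT CCA TAT TTG CGT GGT CTA CAT TCG — no ATG→stop ORF.
Frame -3: ACG ACC TTA CGT GGA AGA GTC CAT ATT TGC GTG GTC TAC ATT CGT — no ATG→stop ORF.
Frame +2 has an ORF of 6 codons (positions 23–40) ≥ 5, so yes.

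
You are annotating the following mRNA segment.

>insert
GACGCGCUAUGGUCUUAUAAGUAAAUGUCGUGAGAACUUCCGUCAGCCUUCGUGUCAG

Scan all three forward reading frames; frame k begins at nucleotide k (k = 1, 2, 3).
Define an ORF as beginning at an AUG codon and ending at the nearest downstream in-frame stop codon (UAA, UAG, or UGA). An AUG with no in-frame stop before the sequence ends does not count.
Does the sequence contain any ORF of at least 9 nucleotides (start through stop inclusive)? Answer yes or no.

Frame 1: GAC GCG CUA UGG UCU UAU AAG UAA AUG UCG UGA GAA CUU CCG UCA GCC UUC GUG UCA — AUG at 25, stop UGA at 31 → 9 nt.
Frame 2: ACG CGC UAU GGU CUU AUA AGU AAA UGU CGU GAG AAC UUC CGU CAG CCU UCG UGU CAG — no AUG→stop ORF.
Frame 3: CGC GCU AUG GUC UUA UAA GUA AAU GUC GUG AGA ACU UCC GUC AGC CUU CGU GUC — AUG at 9, stop UAA at 18 → 12 nt.
Frame 1 has an ORF of 9 nucleotides (positions 25–33) ≥ 9, so yes.

yes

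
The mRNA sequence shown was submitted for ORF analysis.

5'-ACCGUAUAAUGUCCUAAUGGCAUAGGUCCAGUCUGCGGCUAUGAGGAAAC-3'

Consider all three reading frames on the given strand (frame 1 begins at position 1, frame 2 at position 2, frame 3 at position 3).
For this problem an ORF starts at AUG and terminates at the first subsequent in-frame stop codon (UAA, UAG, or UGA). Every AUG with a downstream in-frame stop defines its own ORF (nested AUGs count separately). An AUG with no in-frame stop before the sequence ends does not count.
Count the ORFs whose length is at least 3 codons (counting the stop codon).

Frame 1: ACC GUA UAA UGU CCU AAU GGC AUA GGU CCA GUC UGC GGC UAU GAG GAA — no AUG→stop ORF.
Frame 2: CCG UAU AAU GUC CUA AUG GCA UAG GUC CAG UCU GCG GCU AUG AGG AAA — AUG at 17, stop UAG at 23 → 9 nt.
Frame 3: CGU AUA AUG UCC UAA UGG CAU AGG UCC AGU CUG CGG CUA UGA GGA AAC — AUG at 9, stop UAA at 15 → 9 nt.
ORFs ≥ 3 codons: frame 2 17–25 (3 codons), frame 3 9–17 (3 codons). Count = 2.

2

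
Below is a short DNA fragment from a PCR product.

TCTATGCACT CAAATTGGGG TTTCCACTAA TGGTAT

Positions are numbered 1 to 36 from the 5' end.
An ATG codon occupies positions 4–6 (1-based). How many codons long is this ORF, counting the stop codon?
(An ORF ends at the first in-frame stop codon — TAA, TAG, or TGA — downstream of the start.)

9

Codons from position 4: ATG (4–6), CAC (7–9), TCA (10–12), AAT (13–15), TGG (16–18), GGT (19–21), TTC (22–24), CAC (25–27), TAA (28–30).
TAA is the first in-frame stop; that's 9 codons including the stop.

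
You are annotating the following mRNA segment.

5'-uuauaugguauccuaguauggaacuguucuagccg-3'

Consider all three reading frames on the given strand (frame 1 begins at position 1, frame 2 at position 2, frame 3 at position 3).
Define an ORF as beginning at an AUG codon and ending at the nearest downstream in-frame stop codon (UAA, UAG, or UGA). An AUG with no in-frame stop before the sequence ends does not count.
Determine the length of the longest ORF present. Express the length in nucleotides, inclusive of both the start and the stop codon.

Frame 1: UUA UAU GGU AUC CUA GUA UGG AAC UGU UCU AGC — no AUG→stop ORF.
Frame 2: UAU AUG GUA UCC UAG UAU GGA ACU GUU CUA GCC — AUG at 5, stop UAG at 14 → 12 nt.
Frame 3: AUA UGG UAU CCU AGU AUG GAA CUG UUC UAG CCG — AUG at 18, stop UAG at 30 → 15 nt.
Longest: frame 3, positions 18–32, 15 nt = 5 codons = 4 aa. → 15 nucleotides.

15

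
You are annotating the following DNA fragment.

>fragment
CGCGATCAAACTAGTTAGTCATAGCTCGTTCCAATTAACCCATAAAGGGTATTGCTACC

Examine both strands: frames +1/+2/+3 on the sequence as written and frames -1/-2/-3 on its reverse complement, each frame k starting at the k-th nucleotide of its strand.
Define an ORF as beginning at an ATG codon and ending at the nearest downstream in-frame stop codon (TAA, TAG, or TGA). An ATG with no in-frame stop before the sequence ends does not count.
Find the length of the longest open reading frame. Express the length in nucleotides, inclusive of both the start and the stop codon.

12

Reverse complement (5'→3'): GGTAGCAATACCCTTTATGGGTTAATTGGAACGAGCTATGACTAACTAGTTTGATCGCG
Frame +1: CGC GAT CAA ACT AGT TAG TCA TAG CTC GTT CCA ATT AAC CCA TAA AGG GTA TTG CTA — no ATG→stop ORF.
Frame +2: GCG ATC AAA CTA GTT AGT CAT AGC TCG TTC CAA TTA ACC CAT AAA GGG TAT TGC TAC — no ATG→stop ORF.
Frame +3: CGA TCA AAC TAG TTA GTC ATA GCT CGT TCC AAT TAA CCC ATA AAG GGT ATT GCT ACC — no ATG→stop ORF.
Frame -1: GGT AGC AAT ACC CTT TAT GGG TTA ATT GGA ACG AGC TAT GAC TAA CTA GTT TGA TCG — no ATG→stop ORF.
Frame -2: GTA GCA ATA CCC TTT ATG GGT TAA TTG GAA CGA GCT ATG ACT AAC TAG TTT GAT CGC — ATG at 17, stop TAA at 23 → 9 nt; ATG at 38, stop TAG at 47 → 12 nt.
Frame -3: TAG CAA TAC CCT TTA TGG GTT AAT TGG AAC GAG CTA TGA CTA ACT AGT TTG ATC GCG — no ATG→stop ORF.
Longest: frame -2, positions 38–49, 12 nt = 4 codons = 3 aa. → 12 nucleotides.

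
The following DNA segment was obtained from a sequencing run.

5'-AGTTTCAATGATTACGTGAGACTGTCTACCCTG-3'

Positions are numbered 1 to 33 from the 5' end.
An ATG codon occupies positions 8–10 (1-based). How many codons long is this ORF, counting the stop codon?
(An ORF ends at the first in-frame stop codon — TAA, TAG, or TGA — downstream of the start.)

4

Codons from position 8: ATG (8–10), ATT (11–13), ACG (14–16), TGA (17–19).
TGA is the first in-frame stop; that's 4 codons including the stop.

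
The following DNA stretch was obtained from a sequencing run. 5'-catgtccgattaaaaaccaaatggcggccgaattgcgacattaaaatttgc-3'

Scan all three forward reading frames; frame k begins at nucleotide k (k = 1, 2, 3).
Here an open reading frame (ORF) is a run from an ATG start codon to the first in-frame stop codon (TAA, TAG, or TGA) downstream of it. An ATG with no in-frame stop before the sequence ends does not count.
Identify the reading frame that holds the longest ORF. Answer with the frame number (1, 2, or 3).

3

Frame 1: CAT GTC CGA TTA AAA ACC AAA TGG CGG CCG AAT TGC GAC ATT AAA ATT TGC — no ATG→stop ORF.
Frame 2: ATG TCC GAT TAA AAA CCA AAT GGC GGC CGA ATT GCG ACA TTA AAA TTT — ATG at 2, stop TAA at 11 → 12 nt.
Frame 3: TGT CCG ATT AAA AAC CAA ATG GCG GCC GAA TTG CGA CAT TAA AAT TTG — ATG at 21, stop TAA at 42 → 24 nt.
Longest ORF is 24 nt in frame 3 (positions 21–44).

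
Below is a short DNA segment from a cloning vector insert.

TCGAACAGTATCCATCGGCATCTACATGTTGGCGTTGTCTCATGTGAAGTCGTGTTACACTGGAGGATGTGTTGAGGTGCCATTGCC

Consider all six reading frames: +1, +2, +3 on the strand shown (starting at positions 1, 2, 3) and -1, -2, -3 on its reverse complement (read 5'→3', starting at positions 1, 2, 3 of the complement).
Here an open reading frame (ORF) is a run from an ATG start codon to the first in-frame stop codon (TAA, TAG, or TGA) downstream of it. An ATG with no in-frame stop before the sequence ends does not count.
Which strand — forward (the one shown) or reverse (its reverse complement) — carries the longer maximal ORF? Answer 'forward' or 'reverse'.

forward

Reverse complement (5'→3'): GGCAATGGCACCTCAACACATCCTCCAGTGTAACACGACTTCACATGAGACAACGCCAACATGTAGATGCCGATGGATACTGTTCGA
Frame +1: TCG AAC AGT ATC CAT CGG CAT CTA CAT GTT GGC GTT GTC TCA TGT GAA GTC GTG TTA CAC TGG AGG ATG TGT TGA GGT GCC ATT GCC — ATG at 67, stop TGA at 73 → 9 nt.
Frame +2: CGA ACA GTA TCC ATC GGC ATC TAC ATG TTG GCG TTG TCT CAT GTG AAG TCG TGT TAC ACT GGA GGA TGT GTT GAG GTG CCA TTG — no ATG→stop ORF.
Frame +3: GAA CAG TAT CCA TCG GCA TCT ACA TGT TGG CGT TGT CTC ATG TGA AGT CGT GTT ACA CTG GAG GAT GTG TTG AGG TGC CAT TGC — ATG at 42, stop TGA at 45 → 6 nt.
Frame -1: GGC AAT GGC ACC TCA ACA CAT CCT CCA GTG TAA CAC GAC TTC ACA TGA GAC AAC GCC AAC ATG TAG ATG CCG ATG GAT ACT GTT CGA — ATG at 61, stop TAG at 64 → 6 nt.
Frame -2: GCA ATG GCA CCT CAA CAC ATC CTC CAG TGT AAC ACG ACT TCA CAT GAG ACA ACG CCA ACA TGT AGA TGC CGA TGG ATA CTG TTC — no ATG→stop ORF.
Frame -3: CAA TGG CAC CTC AAC ACA TCC TCC AGT GTA ACA CGA CTT CAC ATG AGA CAA CGC CAA CAT GTA GAT GCC GAT GGA TAC TGT TCG — no ATG→stop ORF.
Forward-strand max 9 nt; reverse-strand max 6 nt. The forward strand has the longer ORF.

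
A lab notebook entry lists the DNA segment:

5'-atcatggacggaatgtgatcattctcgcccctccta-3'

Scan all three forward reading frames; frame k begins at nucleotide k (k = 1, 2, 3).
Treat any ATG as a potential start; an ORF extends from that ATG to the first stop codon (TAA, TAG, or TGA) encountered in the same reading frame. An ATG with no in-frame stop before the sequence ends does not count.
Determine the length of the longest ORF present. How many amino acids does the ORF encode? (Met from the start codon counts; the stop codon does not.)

Frame 1: ATC ATG GAC GGA ATG TGA TCA TTC TCG CCC CTC CTA — ATG at 4, stop TGA at 16 → 15 nt; ATG at 13, stop TGA at 16 → 6 nt.
Frame 2: TCA TGG ACG GAA TGT GAT CAT TCT CGC CCC TCC — no ATG→stop ORF.
Frame 3: CAT GGA CGG AAT GTG ATC ATT CTC GCC CCT CCT — no ATG→stop ORF.
Longest: frame 1, positions 4–18, 15 nt = 5 codons = 4 aa. → 4 amino acids.

4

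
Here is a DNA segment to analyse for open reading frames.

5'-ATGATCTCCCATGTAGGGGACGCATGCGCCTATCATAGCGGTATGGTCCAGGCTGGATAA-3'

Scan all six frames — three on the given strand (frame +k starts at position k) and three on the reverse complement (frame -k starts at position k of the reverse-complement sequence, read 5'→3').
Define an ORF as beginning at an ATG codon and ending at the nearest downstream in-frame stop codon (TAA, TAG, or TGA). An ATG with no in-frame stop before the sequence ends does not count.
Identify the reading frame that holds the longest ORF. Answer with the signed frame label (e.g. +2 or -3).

Reverse complement (5'→3'): TTATCCAGCCTGGACCATACCGCTATGATAGGCGCATGCGTCCCCTACATGGGAGATCAT
Frame +1: ATG ATC TCC CAT GTA GGG GAC GCA TGC GCC TAT CAT AGC GGT ATG GTC CAG GCT GGA TAA — ATG at 1, stop TAA at 58 → 60 nt; ATG at 43, stop TAA at 58 → 18 nt.
Frame +2: TGA TCT CCC ATG TAG GGG ACG CAT GCG CCT ATC ATA GCG GTA TGG TCC AGG CTG GAT — ATG at 11, stop TAG at 14 → 6 nt.
Frame +3: GAT CTC CCA TGT AGG GGA CGC ATG CGC CTA TCA TAG CGG TAT GGT CCA GGC TGG ATA — ATG at 24, stop TAG at 36 → 15 nt.
Frame -1: TTA TCC AGC CTG GAC CAT ACC GCT ATG ATA GGC GCA TGC GTC CCC TAC ATG GGA GAT CAT — no ATG→stop ORF.
Frame -2: TAT CCA GCC TGG ACC ATA CCG CTA TGA TAG GCG CAT GCG TCC CCT ACA TGG GAG ATC — no ATG→stop ORF.
Frame -3: ATC CAG CCT GGA CCA TAC CGC TAT GAT AGG CGC ATG CGT CCC CTA CAT GGG AGA TCA — no ATG→stop ORF.
Longest ORF is 60 nt in frame +1 (positions 1–60).

+1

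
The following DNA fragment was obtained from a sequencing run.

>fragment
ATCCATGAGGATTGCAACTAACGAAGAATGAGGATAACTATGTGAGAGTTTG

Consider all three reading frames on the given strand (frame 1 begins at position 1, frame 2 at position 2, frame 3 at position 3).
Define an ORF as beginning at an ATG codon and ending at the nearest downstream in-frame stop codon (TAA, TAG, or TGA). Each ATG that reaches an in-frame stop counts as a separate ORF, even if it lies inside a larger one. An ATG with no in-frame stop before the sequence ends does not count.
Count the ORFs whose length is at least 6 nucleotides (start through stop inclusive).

Frame 1: ATC CAT GAG GAT TGC AAC TAA CGA AGA ATG AGG ATA ACT ATG TGA GAG TTT — ATG at 28, stop TGA at 43 → 18 nt; ATG at 40, stop TGA at 43 → 6 nt.
Frame 2: TCC ATG AGG ATT GCA ACT AAC GAA GAA TGA GGA TAA CTA TGT GAG AGT TTG — ATG at 5, stop TGA at 29 → 27 nt.
Frame 3: CCA TGA GGA TTG CAA CTA ACG AAG AAT GAG GAT AAC TAT GTG AGA GTT — no ATG→stop ORF.
ORFs ≥ 6 nucleotides: frame 1 28–45 (18 nucleotides), frame 1 40–45 (6 nucleotides), frame 2 5–31 (27 nucleotides). Count = 3.

3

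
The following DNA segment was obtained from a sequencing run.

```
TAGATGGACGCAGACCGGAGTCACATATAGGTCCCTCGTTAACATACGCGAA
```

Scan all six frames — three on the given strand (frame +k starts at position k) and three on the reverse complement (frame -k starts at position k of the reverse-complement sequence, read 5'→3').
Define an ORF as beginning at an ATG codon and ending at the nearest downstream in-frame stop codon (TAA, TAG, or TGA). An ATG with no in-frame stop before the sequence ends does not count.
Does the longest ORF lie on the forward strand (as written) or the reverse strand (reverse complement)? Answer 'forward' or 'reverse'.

Reverse complement (5'→3'): TTCGCGTATGTTAACGAGGGACCTATATGTGACTCCGGTCTGCGTCCATCTA
Frame +1: TAG ATG GAC GCA GAC CGG AGT CAC ATA TAG GTC CCT CGT TAA CAT ACG CGA — ATG at 4, stop TAG at 28 → 27 nt.
Frame +2: AGA TGG ACG CAG ACC GGA GTC ACA TAT AGG TCC CTC GTT AAC ATA CGC GAA — no ATG→stop ORF.
Frame +3: GAT GGA CGC AGA CCG GAG TCA CAT ATA GGT CCC TCG TTA ACA TAC GCG — no ATG→stop ORF.
Frame -1: TTC GCG TAT GTT AAC GAG GGA CCT ATA TGT GAC TCC GGT CTG CGT CCA TCT — no ATG→stop ORF.
Frame -2: TCG CGT ATG TTA ACG AGG GAC CTA TAT GTG ACT CCG GTC TGC GTC CAT CTA — no ATG→stop ORF.
Frame -3: CGC GTA TGT TAA CGA GGG ACC TAT ATG TGA CTC CGG TCT GCG TCC ATC — ATG at 27, stop TGA at 30 → 6 nt.
Forward-strand max 27 nt; reverse-strand max 6 nt. The forward strand has the longer ORF.

forward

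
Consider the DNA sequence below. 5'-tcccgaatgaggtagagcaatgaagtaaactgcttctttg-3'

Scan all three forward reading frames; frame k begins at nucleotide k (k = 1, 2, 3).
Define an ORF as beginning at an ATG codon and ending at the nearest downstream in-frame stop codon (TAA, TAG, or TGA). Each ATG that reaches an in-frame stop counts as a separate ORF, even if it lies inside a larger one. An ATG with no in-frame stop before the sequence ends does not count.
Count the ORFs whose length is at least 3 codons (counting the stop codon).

2

Frame 1: TCC CGA ATG AGG TAG AGC AAT GAA GTA AAC TGC TTC TTT — ATG at 7, stop TAG at 13 → 9 nt.
Frame 2: CCC GAA TGA GGT AGA GCA ATG AAG TAA ACT GCT TCT TTG — ATG at 20, stop TAA at 26 → 9 nt.
Frame 3: CCG AAT GAG GTA GAG CAA TGA AGT AAA CTG CTT CTT — no ATG→stop ORF.
ORFs ≥ 3 codons: frame 1 7–15 (3 codons), frame 2 20–28 (3 codons). Count = 2.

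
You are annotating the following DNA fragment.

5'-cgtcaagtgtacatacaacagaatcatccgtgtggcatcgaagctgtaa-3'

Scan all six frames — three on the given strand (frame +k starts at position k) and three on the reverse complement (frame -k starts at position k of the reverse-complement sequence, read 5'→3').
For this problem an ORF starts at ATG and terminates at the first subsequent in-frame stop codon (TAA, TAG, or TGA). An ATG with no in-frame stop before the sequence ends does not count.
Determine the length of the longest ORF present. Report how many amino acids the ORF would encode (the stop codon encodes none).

Reverse complement (5'→3'): TTACAGCTTCGATGCCACACGGATGATTCTGTTGTATGTACACTTGACG
Frame +1: CGT CAA GTG TAC ATA CAA CAG AAT CAT CCG TGT GGC ATC GAA GCT GTA — no ATG→stop ORF.
Frame +2: GTC AAG TGT ACA TAC AAC AGA ATC ATC CGT GTG GCA TCG AAG CTG TAA — no ATG→stop ORF.
Frame +3: TCA AGT GTA CAT ACA ACA GAA TCA TCC GTG TGG CAT CGA AGC TGT — no ATG→stop ORF.
Frame -1: TTA CAG CTT CGA TGC CAC ACG GAT GAT TCT GTT GTA TGT ACA CTT GAC — no ATG→stop ORF.
Frame -2: TAC AGC TTC GAT GCC ACA CGG ATG ATT CTG TTG TAT GTA CAC TTG ACG — no ATG→stop ORF.
Frame -3: ACA GCT TCG ATG CCA CAC GGA TGA TTC TGT TGT ATG TAC ACT TGA — ATG at 12, stop TGA at 24 → 15 nt; ATG at 36, stop TGA at 45 → 12 nt.
Longest: frame -3, positions 12–26, 15 nt = 5 codons = 4 aa. → 4 amino acids.

4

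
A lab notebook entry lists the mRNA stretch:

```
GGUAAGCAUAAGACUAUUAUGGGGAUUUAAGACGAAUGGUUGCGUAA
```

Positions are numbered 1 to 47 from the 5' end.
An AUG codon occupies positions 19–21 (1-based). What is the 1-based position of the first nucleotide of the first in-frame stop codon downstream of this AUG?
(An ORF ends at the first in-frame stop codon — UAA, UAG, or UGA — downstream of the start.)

Codons from position 19: AUG (19–21), GGG (22–24), AUU (25–27), UAA (28–30).
UAA is a stop codon; it begins at position 28.

28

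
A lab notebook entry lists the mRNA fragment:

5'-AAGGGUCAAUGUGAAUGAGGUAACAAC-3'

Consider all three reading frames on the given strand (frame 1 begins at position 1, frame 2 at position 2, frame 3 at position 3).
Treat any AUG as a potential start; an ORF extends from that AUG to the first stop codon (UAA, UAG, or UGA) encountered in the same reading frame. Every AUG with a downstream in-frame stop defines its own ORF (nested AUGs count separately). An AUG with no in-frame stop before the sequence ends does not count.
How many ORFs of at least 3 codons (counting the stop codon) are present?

Frame 1: AAG GGU CAA UGU GAA UGA GGU AAC AAC — no AUG→stop ORF.
Frame 2: AGG GUC AAU GUG AAU GAG GUA ACA — no AUG→stop ORF.
Frame 3: GGG UCA AUG UGA AUG AGG UAA CAA — AUG at 9, stop UGA at 12 → 6 nt; AUG at 15, stop UAA at 21 → 9 nt.
ORFs ≥ 3 codons: frame 3 15–23 (3 codons). Count = 1.

1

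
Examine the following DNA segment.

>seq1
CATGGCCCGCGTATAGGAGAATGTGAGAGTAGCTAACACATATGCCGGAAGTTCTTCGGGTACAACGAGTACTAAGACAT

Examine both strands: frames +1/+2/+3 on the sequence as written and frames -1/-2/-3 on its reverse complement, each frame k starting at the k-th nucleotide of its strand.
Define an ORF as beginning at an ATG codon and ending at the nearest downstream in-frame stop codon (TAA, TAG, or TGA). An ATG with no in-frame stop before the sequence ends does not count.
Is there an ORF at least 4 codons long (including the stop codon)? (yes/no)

yes

Reverse complement (5'→3'): ATGTCTTAGTACTCGTTGTACCCGAAGAACTTCCGGCATATGTGTTAGCTACTCTCACATTCTCCTATACGCGGGCCATG
Frame +1: CAT GGC CCG CGT ATA GGA GAA TGT GAG AGT AGC TAA CAC ATA TGC CGG AAG TTC TTC GGG TAC AAC GAG TAC TAA GAC — no ATG→stop ORF.
Frame +2: ATG GCC CGC GTA TAG GAG AAT GTG AGA GTA GCT AAC ACA TAT GCC GGA AGT TCT TCG GGT ACA ACG AGT ACT AAG ACA — ATG at 2, stop TAG at 14 → 15 nt.
Frame +3: TGG CCC GCG TAT AGG AGA ATG TGA GAG TAG CTA ACA CAT ATG CCG GAA GTT CTT CGG GTA CAA CGA GTA CTA AGA CAT — ATG at 21, stop TGA at 24 → 6 nt.
Frame -1: ATG TCT TAG TAC TCG TTG TAC CCG AAG AAC TTC CGG CAT ATG TGT TAG CTA CTC TCA CAT TCT CCT ATA CGC GGG CCA — ATG at 1, stop TAG at 7 → 9 nt; ATG at 40, stop TAG at 46 → 9 nt.
Frame -2: TGT CTT AGT ACT CGT TGT ACC CGA AGA ACT TCC GGC ATA TGT GTT AGC TAC TCT CAC ATT CTC CTA TAC GCG GGC CAT — no ATG→stop ORF.
Frame -3: GTC TTA GTA CTC GTT GTA CCC GAA GAA CTT CCG GCA TAT GTG TTA GCT ACT CTC ACA TTC TCC TAT ACG CGG GCC ATG — no ATG→stop ORF.
Frame +2 has an ORF of 5 codons (positions 2–16) ≥ 4, so yes.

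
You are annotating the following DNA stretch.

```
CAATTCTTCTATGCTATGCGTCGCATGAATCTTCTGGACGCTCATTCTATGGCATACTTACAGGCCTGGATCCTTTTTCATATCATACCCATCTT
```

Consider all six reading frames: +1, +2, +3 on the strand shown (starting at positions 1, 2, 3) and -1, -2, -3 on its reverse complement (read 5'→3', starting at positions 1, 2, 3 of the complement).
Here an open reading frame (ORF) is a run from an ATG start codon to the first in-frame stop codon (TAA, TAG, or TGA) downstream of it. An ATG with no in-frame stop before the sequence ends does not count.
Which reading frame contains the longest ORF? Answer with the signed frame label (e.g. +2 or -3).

-3

Reverse complement (5'→3'): AAGATGGGTATGATATGAAAAAGGATCCAGGCCTGTAAGTATGCCATAGAATGAGCGTCCAGAAGATTCATGCGACGCATAGCATAGAAGAATTG
Frame +1: CAA TTC TTC TAT GCT ATG CGT CGC ATG AAT CTT CTG GAC GCT CAT TCT ATG GCA TAC TTA CAG GCC TGG ATC CTT TTT CAT ATC ATA CCC ATC — no ATG→stop ORF.
Frame +2: AAT TCT TCT ATG CTA TGC GTC GCA TGA ATC TTC TGG ACG CTC ATT CTA TGG CAT ACT TAC AGG CCT GGA TCC TTT TTC ATA TCA TAC CCA TCT — ATG at 11, stop TGA at 26 → 18 nt.
Frame +3: ATT CTT CTA TGC TAT GCG TCG CAT GAA TCT TCT GGA CGC TCA TTC TAT GGC ATA CTT ACA GGC CTG GAT CCT TTT TCA TAT CAT ACC CAT CTT — no ATG→stop ORF.
Frame -1: AAG ATG GGT ATG ATA TGA AAA AGG ATC CAG GCC TGT AAG TAT GCC ATA GAA TGA GCG TCC AGA AGA TTC ATG CGA CGC ATA GCA TAG AAG AAT — ATG at 4, stop TGA at 16 → 15 nt; ATG at 10, stop TGA at 16 → 9 nt; ATG at 70, stop TAG at 85 → 18 nt.
Frame -2: AGA TGG GTA TGA TAT GAA AAA GGA TCC AGG CCT GTA AGT ATG CCA TAG AAT GAG CGT CCA GAA GAT TCA TGC GAC GCA TAG CAT AGA AGA ATT — ATG at 41, stop TAG at 47 → 9 nt.
Frame -3: GAT GGG TAT GAT ATG AAA AAG GAT CCA GGC CTG TAA GTA TGC CAT AGA ATG AGC GTC CAG AAG ATT CAT GCG ACG CAT AGC ATA GAA GAA TTG — ATG at 15, stop TAA at 36 → 24 nt.
Longest ORF is 24 nt in frame -3 (positions 15–38).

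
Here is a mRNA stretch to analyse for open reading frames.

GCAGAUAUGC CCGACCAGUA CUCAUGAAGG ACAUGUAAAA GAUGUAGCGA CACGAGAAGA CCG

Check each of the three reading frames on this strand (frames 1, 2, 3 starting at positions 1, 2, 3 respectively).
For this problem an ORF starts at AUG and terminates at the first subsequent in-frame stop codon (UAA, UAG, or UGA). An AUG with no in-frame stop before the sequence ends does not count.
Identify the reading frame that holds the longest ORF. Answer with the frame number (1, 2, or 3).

Frame 1: GCA GAU AUG CCC GAC CAG UAC UCA UGA AGG ACA UGU AAA AGA UGU AGC GAC ACG AGA AGA CCG — AUG at 7, stop UGA at 25 → 21 nt.
Frame 2: CAG AUA UGC CCG ACC AGU ACU CAU GAA GGA CAU GUA AAA GAU GUA GCG ACA CGA GAA GAC — no AUG→stop ORF.
Frame 3: AGA UAU GCC CGA CCA GUA CUC AUG AAG GAC AUG UAA AAG AUG UAG CGA CAC GAG AAG ACC — AUG at 24, stop UAA at 36 → 15 nt; AUG at 33, stop UAA at 36 → 6 nt; AUG at 42, stop UAG at 45 → 6 nt.
Longest ORF is 21 nt in frame 1 (positions 7–27).

1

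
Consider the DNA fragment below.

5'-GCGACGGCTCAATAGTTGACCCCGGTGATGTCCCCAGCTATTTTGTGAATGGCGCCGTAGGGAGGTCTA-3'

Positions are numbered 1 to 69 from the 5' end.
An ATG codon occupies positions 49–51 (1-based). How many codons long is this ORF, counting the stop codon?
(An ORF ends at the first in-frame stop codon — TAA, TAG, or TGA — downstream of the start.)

Codons from position 49: ATG (49–51), GCG (52–54), CCG (55–57), TAG (58–60).
TAG is the first in-frame stop; that's 4 codons including the stop.

4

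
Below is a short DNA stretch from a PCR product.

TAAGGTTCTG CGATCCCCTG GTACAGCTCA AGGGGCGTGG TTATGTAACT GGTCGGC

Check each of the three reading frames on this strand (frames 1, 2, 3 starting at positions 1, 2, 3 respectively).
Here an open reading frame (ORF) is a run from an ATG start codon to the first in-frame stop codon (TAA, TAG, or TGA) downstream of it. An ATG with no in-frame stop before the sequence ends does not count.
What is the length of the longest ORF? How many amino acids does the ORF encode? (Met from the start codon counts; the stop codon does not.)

1

Frame 1: TAA GGT TCT GCG ATC CCC TGG TAC AGC TCA AGG GGC GTG GTT ATG TAA CTG GTC GGC — ATG at 43, stop TAA at 46 → 6 nt.
Frame 2: AAG GTT CTG CGA TCC CCT GGT ACA GCT CAA GGG GCG TGG TTA TGT AAC TGG TCG — no ATG→stop ORF.
Frame 3: AGG TTC TGC GAT CCC CTG GTA CAG CTC AAG GGG CGT GGT TAT GTA ACT GGT CGG — no ATG→stop ORF.
Longest: frame 1, positions 43–48, 6 nt = 2 codons = 1 aa. → 1 amino acids.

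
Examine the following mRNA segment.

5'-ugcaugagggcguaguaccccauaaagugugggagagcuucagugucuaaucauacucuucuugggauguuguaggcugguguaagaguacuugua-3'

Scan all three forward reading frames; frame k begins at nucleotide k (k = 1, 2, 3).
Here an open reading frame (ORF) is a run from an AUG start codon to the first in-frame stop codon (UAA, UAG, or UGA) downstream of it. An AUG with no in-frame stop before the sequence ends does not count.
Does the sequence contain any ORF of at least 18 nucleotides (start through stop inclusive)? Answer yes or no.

no

Frame 1: UGC AUG AGG GCG UAG UAC CCC AUA AAG UGU GGG AGA GCU UCA GUG UCU AAU CAU ACU CUU CUU GGG AUG UUG UAG GCU GGU GUA AGA GUA CUU GUA — AUG at 4, stop UAG at 13 → 12 nt; AUG at 67, stop UAG at 73 → 9 nt.
Frame 2: GCA UGA GGG CGU AGU ACC CCA UAA AGU GUG GGA GAG CUU CAG UGU CUA AUC AUA CUC UUC UUG GGA UGU UGU AGG CUG GUG UAA GAG UAC UUG — no AUG→stop ORF.
Frame 3: CAU GAG GGC GUA GUA CCC CAU AAA GUG UGG GAG AGC UUC AGU GUC UAA UCA UAC UCU UCU UGG GAU GUU GUA GGC UGG UGU AAG AGU ACU UGU — no AUG→stop ORF.
Largest ORF found is 12 nucleotides < 18, so no.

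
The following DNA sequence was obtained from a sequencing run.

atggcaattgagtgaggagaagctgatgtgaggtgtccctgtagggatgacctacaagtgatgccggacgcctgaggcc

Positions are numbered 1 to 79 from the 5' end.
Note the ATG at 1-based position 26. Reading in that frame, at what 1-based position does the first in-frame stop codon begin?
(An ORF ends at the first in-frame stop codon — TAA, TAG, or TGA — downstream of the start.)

29

Codons from position 26: ATG (26–28), TGA (29–31).
TGA is a stop codon; it begins at position 29.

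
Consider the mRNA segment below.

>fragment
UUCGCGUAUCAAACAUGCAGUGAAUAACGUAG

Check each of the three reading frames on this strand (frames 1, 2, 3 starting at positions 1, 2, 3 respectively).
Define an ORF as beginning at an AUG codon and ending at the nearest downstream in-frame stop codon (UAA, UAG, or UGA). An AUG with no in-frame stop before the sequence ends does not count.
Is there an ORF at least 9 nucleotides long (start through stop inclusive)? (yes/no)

yes

Frame 1: UUC GCG UAU CAA ACA UGC AGU GAA UAA CGU — no AUG→stop ORF.
Frame 2: UCG CGU AUC AAA CAU GCA GUG AAU AAC GUA — no AUG→stop ORF.
Frame 3: CGC GUA UCA AAC AUG CAG UGA AUA ACG UAG — AUG at 15, stop UGA at 21 → 9 nt.
Frame 3 has an ORF of 9 nucleotides (positions 15–23) ≥ 9, so yes.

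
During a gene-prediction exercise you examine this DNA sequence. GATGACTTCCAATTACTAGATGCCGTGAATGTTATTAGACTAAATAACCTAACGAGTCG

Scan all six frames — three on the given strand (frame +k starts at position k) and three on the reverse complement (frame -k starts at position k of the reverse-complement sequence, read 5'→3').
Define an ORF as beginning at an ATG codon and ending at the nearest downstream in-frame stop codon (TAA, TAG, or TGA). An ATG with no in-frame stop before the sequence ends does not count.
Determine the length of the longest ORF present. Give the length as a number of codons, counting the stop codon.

Reverse complement (5'→3'): CGACTCGTTAGGTTATTTAGTCTAATAACATTCACGGCATCTAGTAATTGGAAGTCATC
Frame +1: GAT GAC TTC CAA TTA CTA GAT GCC GTG AAT GTT ATT AGA CTA AAT AAC CTA ACG AGT — no ATG→stop ORF.
Frame +2: ATG ACT TCC AAT TAC TAG ATG CCG TGA ATG TTA TTA GAC TAA ATA ACC TAA CGA GTC — ATG at 2, stop TAG at 17 → 18 nt; ATG at 20, stop TGA at 26 → 9 nt; ATG at 29, stop TAA at 41 → 15 nt.
Frame +3: TGA CTT CCA ATT ACT AGA TGC CGT GAA TGT TAT TAG ACT AAA TAA CCT AAC GAG TCG — no ATG→stop ORF.
Frame -1: CGA CTC GTT AGG TTA TTT AGT CTA ATA ACA TTC ACG GCA TCT AGT AAT TGG AAG TCA — no ATG→stop ORF.
Frame -2: GAC TCG TTA GGT TAT TTA GTC TAA TAA CAT TCA CGG CAT CTA GTA ATT GGA AGT CAT — no ATG→stop ORF.
Frame -3: ACT CGT TAG GTT ATT TAG TCT AAT AAC ATT CAC GGC ATC TAG TAA TTG GAA GTC ATC — no ATG→stop ORF.
Longest: frame +2, positions 2–19, 18 nt = 6 codons = 5 aa. → 6 codons.

6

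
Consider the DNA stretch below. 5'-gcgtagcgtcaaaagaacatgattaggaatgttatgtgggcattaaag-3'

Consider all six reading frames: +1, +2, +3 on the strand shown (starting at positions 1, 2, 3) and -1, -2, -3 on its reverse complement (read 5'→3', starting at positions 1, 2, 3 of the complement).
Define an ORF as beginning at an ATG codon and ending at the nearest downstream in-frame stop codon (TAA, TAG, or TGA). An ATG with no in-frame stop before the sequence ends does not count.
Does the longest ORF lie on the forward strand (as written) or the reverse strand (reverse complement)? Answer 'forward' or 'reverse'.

Reverse complement (5'→3'): CTTTAATGCCCACATAACATTCCTAATCATGTTCTTTTGACGCTACGC
Frame +1: GCG TAG CGT CAA AAG AAC ATG ATT AGG AAT GTT ATG TGG GCA TTA AAG — no ATG→stop ORF.
Frame +2: CGT AGC GTC AAA AGA ACA TGA TTA GGA ATG TTA TGT GGG CAT TAA — ATG at 29, stop TAA at 44 → 18 nt.
Frame +3: GTA GCG TCA AAA GAA CAT GAT TAG GAA TGT TAT GTG GGC ATT AAA — no ATG→stop ORF.
Frame -1: CTT TAA TGC CCA CAT AAC ATT CCT AAT CAT GTT CTT TTG ACG CTA CGC — no ATG→stop ORF.
Frame -2: TTT AAT GCC CAC ATA ACA TTC CTA ATC ATG TTC TTT TGA CGC TAC — ATG at 29, stop TGA at 38 → 12 nt.
Frame -3: TTA ATG CCC ACA TAA CAT TCC TAA TCA TGT TCT TTT GAC GCT ACG — ATG at 6, stop TAA at 15 → 12 nt.
Forward-strand max 18 nt; reverse-strand max 12 nt. The forward strand has the longer ORF.

forward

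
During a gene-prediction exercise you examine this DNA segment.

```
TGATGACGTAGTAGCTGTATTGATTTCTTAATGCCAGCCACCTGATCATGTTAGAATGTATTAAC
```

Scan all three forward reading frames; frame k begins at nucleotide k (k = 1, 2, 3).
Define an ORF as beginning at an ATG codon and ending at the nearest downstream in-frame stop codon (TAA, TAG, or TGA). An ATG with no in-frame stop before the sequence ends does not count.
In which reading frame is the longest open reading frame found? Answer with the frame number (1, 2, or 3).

Frame 1: TGA TGA CGT AGT AGC TGT ATT GAT TTC TTA ATG CCA GCC ACC TGA TCA TGT TAG AAT GTA TTA — ATG at 31, stop TGA at 43 → 15 nt.
Frame 2: GAT GAC GTA GTA GCT GTA TTG ATT TCT TAA TGC CAG CCA CCT GAT CAT GTT AGA ATG TAT TAA — ATG at 56, stop TAA at 62 → 9 nt.
Frame 3: ATG ACG TAG TAG CTG TAT TGA TTT CTT AAT GCC AGC CAC CTG ATC ATG TTA GAA TGT ATT AAC — ATG at 3, stop TAG at 9 → 9 nt.
Longest ORF is 15 nt in frame 1 (positions 31–45).

1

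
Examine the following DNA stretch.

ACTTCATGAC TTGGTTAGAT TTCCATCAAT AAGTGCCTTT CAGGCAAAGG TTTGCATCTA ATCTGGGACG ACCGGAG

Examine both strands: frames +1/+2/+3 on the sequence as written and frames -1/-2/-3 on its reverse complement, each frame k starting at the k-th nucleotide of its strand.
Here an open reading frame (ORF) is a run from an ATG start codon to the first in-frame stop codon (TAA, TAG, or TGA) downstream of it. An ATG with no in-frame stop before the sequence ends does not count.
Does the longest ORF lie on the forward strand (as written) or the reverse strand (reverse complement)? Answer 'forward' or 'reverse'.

Reverse complement (5'→3'): CTCCGGTCGTCCCAGATTAGATGCAAACCTTTGCCTGAAAGGCACTTATTGATGGAAATCTAACCAAGTCATGAAGT
Frame +1: ACT TCA TGA CTT GGT TAG ATT TCC ATC AAT AAG TGC CTT TCA GGC AAA GGT TTG CAT CTA ATC TGG GAC GAC CGG — no ATG→stop ORF.
Frame +2: CTT CAT GAC TTG GTT AGA TTT CCA TCA ATA AGT GCC TTT CAG GCA AAG GTT TGC ATC TAA TCT GGG ACG ACC GGA — no ATG→stop ORF.
Frame +3: TTC ATG ACT TGG TTA GAT TTC CAT CAA TAA GTG CCT TTC AGG CAA AGG TTT GCA TCT AAT CTG GGA CGA CCG GAG — ATG at 6, stop TAA at 30 → 27 nt.
Frame -1: CTC CGG TCG TCC CAG ATT AGA TGC AAA CCT TTG CCT GAA AGG CAC TTA TTG ATG GAA ATC TAA CCA AGT CAT GAA — ATG at 52, stop TAA at 61 → 12 nt.
Frame -2: TCC GGT CGT CCC AGA TTA GAT GCA AAC CTT TGC CTG AAA GGC ACT TAT TGA TGG AAA TCT AAC CAA GTC ATG AAG — no ATG→stop ORF.
Frame -3: CCG GTC GTC CCA GAT TAG ATG CAA ACC TTT GCC TGA AAG GCA CTT ATT GAT GGA AAT CTA ACC AAG TCA TGA AGT — ATG at 21, stop TGA at 36 → 18 nt.
Forward-strand max 27 nt; reverse-strand max 18 nt. The forward strand has the longer ORF.

forward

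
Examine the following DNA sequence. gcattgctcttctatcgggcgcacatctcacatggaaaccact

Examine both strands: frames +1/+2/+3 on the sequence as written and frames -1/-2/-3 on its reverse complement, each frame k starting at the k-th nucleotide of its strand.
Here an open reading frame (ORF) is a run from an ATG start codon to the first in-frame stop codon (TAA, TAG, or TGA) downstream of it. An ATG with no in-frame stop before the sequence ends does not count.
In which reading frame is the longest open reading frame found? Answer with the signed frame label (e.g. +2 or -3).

-3

Reverse complement (5'→3'): AGTGGTTTCCATGTGAGATGTGCGCCCGATAGAAGAGCAATGC
Frame +1: GCA TTG CTC TTC TAT CGG GCG CAC ATC TCA CAT GGA AAC CAC — no ATG→stop ORF.
Frame +2: CAT TGC TCT TCT ATC GGG CGC ACA TCT CAC ATG GAA ACC ACT — no ATG→stop ORF.
Frame +3: ATT GCT CTT CTA TCG GGC GCA CAT CTC ACA TGG AAA CCA — no ATG→stop ORF.
Frame -1: AGT GGT TTC CAT GTG AGA TGT GCG CCC GAT AGA AGA GCA ATG — no ATG→stop ORF.
Frame -2: GTG GTT TCC ATG TGA GAT GTG CGC CCG ATA GAA GAG CAA TGC — ATG at 11, stop TGA at 14 → 6 nt.
Frame -3: TGG TTT CCA TGT GAG ATG TGC GCC CGA TAG AAG AGC AAT — ATG at 18, stop TAG at 30 → 15 nt.
Longest ORF is 15 nt in frame -3 (positions 18–32).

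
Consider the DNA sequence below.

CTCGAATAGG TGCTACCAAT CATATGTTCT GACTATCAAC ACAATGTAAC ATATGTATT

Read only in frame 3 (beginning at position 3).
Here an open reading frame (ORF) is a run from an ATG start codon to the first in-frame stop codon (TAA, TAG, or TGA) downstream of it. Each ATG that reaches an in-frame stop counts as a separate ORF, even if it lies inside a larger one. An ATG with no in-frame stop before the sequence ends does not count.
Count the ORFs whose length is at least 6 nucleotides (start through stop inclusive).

1

Frame 3: CGA ATA GGT GCT ACC AAT CAT ATG TTC TGA CTA TCA ACA CAA TGT AAC ATA TGT ATT — ATG at 24, stop TGA at 30 → 9 nt.
ORFs ≥ 6 nucleotides: frame 3 24–32 (9 nucleotides). Count = 1.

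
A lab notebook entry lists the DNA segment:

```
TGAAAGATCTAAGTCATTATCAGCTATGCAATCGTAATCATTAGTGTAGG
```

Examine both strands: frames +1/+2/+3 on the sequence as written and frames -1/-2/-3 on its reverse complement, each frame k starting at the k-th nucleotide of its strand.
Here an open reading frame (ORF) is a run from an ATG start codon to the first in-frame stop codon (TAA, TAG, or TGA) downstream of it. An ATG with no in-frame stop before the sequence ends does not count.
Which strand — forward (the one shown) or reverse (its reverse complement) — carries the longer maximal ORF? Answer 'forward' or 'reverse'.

Reverse complement (5'→3'): CCTACACTAATGATTACGATTGCATAGCTGATAATGACTTAGATCTTTCA
Frame +1: TGA AAG ATC TAA GTC ATT ATC AGC TAT GCA ATC GTA ATC ATT AGT GTA — no ATG→stop ORF.
Frame +2: GAA AGA TCT AAG TCA TTA TCA GCT ATG CAA TCG TAA TCA TTA GTG TAG — ATG at 26, stop TAA at 35 → 12 nt.
Frame +3: AAA GAT CTA AGT CAT TAT CAG CTA TGC AAT CGT AAT CAT TAG TGT AGG — no ATG→stop ORF.
Frame -1: CCT ACA CTA ATG ATT ACG ATT GCA TAG CTG ATA ATG ACT TAG ATC TTT — ATG at 10, stop TAG at 25 → 18 nt; ATG at 34, stop TAG at 40 → 9 nt.
Frame -2: CTA CAC TAA TGA TTA CGA TTG CAT AGC TGA TAA TGA CTT AGA TCT TTC — no ATG→stop ORF.
Frame -3: TAC ACT AAT GAT TAC GAT TGC ATA GCT GAT AAT GAC TTA GAT CTT TCA — no ATG→stop ORF.
Forward-strand max 12 nt; reverse-strand max 18 nt. The reverse strand has the longer ORF.

reverse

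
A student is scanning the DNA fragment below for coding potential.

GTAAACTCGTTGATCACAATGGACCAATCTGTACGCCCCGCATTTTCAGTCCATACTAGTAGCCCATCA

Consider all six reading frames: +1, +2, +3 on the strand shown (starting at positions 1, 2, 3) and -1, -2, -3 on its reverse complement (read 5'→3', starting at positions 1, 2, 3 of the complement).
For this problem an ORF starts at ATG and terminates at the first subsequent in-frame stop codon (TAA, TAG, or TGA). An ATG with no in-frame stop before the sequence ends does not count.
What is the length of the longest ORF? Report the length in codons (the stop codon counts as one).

Reverse complement (5'→3'): TGATGGGCTACTAGTATGGACTGAAAATGCGGGGCGTACAGATTGGTCCATTGTGATCAACGAGTTTAC
Frame +1: GTA AAC TCG TTG ATC ACA ATG GAC CAA TCT GTA CGC CCC GCA TTT TCA GTC CAT ACT AGT AGC CCA TCA — no ATG→stop ORF.
Frame +2: TAA ACT CGT TGA TCA CAA TGG ACC AAT CTG TAC GCC CCG CAT TTT CAG TCC ATA CTA GTA GCC CAT — no ATG→stop ORF.
Frame +3: AAA CTC GTT GAT CAC AAT GGA CCA ATC TGT ACG CCC CGC ATT TTC AGT CCA TAC TAG TAG CCC ATC — no ATG→stop ORF.
Frame -1: TGA TGG GCT ACT AGT ATG GAC TGA AAA TGC GGG GCG TAC AGA TTG GTC CAT TGT GAT CAA CGA GTT TAC — ATG at 16, stop TGA at 22 → 9 nt.
Frame -2: GAT GGG CTA CTA GTA TGG ACT GAA AAT GCG GGG CGT ACA GAT TGG TCC ATT GTG ATC AAC GAG TTT — no ATG→stop ORF.
Frame -3: ATG GGC TAC TAG TAT GGA CTG AAA ATG CGG GGC GTA CAG ATT GGT CCA TTG TGA TCA ACG AGT TTA — ATG at 3, stop TAG at 12 → 12 nt; ATG at 27, stop TGA at 54 → 30 nt.
Longest: frame -3, positions 27–56, 30 nt = 10 codons = 9 aa. → 10 codons.

10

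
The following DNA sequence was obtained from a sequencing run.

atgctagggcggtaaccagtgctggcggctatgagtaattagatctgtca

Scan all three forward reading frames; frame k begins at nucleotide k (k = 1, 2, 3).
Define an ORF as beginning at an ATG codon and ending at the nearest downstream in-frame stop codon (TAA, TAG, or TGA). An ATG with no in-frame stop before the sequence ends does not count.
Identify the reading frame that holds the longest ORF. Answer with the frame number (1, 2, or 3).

Frame 1: ATG CTA GGG CGG TAA CCA GTG CTG GCG GCT ATG AGT AAT TAG ATC TGT — ATG at 1, stop TAA at 13 → 15 nt; ATG at 31, stop TAG at 40 → 12 nt.
Frame 2: TGC TAG GGC GGT AAC CAG TGC TGG CGG CTA TGA GTA ATT AGA TCT GTC — no ATG→stop ORF.
Frame 3: GCT AGG GCG GTA ACC AGT GCT GGC GGC TAT GAG TAA TTA GAT CTG TCA — no ATG→stop ORF.
Longest ORF is 15 nt in frame 1 (positions 1–15).

1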